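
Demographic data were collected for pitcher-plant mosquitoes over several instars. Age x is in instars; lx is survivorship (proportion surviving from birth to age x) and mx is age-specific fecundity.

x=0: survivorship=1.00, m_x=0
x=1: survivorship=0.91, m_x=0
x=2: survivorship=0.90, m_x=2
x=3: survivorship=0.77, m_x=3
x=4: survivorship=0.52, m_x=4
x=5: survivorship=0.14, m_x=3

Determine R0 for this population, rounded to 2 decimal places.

lx·mx by age: 0, 0, 1.8, 2.31, 2.08, 0.42
R0 = Σ lx·mx = 6.61 → 6.61

6.61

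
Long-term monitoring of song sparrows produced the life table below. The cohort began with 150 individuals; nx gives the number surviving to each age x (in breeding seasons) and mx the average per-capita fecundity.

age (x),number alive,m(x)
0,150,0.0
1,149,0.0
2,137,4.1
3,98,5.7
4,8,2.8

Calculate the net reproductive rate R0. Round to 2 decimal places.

lx = nx/n0 = nx/150: 1, 0.99333…, 0.91333…, 0.65333…, 0.05333…
lx·mx by age: 0, 0, 3.744667…, 3.724…, 0.149333…
R0 = Σ lx·mx = 7.618… → 7.62

7.62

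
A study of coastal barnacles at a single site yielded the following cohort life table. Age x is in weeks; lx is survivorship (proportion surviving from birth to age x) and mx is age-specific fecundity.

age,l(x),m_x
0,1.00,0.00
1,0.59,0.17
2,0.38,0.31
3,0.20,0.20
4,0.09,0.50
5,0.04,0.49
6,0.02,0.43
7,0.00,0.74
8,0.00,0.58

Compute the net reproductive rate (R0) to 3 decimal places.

lx·mx by age: 0, 0.1003, 0.1178, 0.04, 0.045, 0.0196, 0.0086, 0, 0
R0 = Σ lx·mx = 0.3313 → 0.331

0.331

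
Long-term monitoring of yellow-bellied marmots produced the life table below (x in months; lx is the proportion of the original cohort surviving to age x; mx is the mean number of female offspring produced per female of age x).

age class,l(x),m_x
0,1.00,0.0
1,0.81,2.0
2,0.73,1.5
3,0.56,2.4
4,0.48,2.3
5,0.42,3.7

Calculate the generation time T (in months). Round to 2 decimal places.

lx·mx: 0, 1.62, 1.095, 1.344, 1.104, 1.554 → R0 = 6.717
x·lx·mx: 0, 1.62, 2.19, 4.032, 4.416, 7.77 → Σ = 20.028
T = 20.028 / 6.717 = 2.981688… → 2.98

2.98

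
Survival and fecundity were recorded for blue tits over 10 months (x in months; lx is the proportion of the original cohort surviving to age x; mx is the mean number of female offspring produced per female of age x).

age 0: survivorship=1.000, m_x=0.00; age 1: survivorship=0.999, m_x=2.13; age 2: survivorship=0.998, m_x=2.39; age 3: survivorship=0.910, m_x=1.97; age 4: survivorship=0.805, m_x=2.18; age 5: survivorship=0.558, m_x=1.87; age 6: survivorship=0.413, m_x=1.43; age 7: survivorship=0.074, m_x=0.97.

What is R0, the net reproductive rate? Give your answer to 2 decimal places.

lx·mx by age: 0, 2.12787, 2.38522, 1.7927, 1.7549, 1.04346, 0.59059, 0.07178
R0 = Σ lx·mx = 9.76652 → 9.77

9.77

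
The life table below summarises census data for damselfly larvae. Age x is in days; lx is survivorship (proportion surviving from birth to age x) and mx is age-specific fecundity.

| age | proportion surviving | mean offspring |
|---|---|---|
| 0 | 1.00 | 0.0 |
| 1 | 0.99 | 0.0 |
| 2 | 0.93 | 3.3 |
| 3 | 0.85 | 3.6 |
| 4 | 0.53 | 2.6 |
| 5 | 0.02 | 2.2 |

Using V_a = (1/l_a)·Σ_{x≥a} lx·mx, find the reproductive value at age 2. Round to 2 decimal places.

8.12

lx·mx for x ≥ 2: 3.069, 3.06, 1.378, 0.044 → sum = 7.551
V_2 = 7.551 / l_2 = 7.551 / 0.93 = 8.119355… → 8.12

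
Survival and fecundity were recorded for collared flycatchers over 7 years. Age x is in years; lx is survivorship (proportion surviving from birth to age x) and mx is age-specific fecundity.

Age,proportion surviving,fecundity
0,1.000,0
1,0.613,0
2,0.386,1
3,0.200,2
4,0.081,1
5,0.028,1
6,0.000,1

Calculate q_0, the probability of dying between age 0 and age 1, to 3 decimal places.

q_0 = (l_0 − l_1) / l_0 = (1 − 0.613) / 1
     = 0.387 / 1 = 0.387 → 0.387

0.387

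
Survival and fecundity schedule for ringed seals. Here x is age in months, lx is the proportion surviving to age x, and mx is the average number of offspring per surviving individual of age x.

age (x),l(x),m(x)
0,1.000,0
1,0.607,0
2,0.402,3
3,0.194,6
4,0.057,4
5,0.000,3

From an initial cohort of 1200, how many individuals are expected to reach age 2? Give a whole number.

Expected survivors = N0 · l_2 = 1200 × 0.402 = 482.4 → 482

482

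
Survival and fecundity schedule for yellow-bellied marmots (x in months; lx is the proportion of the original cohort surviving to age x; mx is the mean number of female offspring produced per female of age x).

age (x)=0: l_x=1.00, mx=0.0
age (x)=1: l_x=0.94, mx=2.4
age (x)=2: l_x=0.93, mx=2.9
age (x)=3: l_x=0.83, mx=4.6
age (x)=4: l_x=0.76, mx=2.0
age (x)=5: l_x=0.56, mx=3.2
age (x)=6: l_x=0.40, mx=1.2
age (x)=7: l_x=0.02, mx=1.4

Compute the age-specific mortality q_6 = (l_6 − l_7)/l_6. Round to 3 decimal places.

q_6 = (l_6 − l_7) / l_6 = (0.4 − 0.02) / 0.4
     = 0.38 / 0.4 = 0.95 → 0.950

0.950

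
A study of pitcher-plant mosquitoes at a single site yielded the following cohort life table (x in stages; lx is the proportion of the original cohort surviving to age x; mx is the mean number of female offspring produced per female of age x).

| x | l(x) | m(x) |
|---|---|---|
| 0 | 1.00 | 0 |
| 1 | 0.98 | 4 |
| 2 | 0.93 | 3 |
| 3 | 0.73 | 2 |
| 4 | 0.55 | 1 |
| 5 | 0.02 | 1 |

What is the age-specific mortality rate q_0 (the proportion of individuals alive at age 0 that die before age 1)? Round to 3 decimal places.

q_0 = (l_0 − l_1) / l_0 = (1 − 0.98) / 1
     = 0.02 / 1 = 0.02 → 0.020

0.020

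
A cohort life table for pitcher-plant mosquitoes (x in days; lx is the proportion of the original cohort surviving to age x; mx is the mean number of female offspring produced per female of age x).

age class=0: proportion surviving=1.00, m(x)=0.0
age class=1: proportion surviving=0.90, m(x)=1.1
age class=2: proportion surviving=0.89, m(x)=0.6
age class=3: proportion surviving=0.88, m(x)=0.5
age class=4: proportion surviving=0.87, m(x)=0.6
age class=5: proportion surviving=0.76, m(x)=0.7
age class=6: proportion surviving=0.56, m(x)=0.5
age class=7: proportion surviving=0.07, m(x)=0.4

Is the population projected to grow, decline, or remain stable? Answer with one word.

growing

R0 = Σ lx·mx = 0 + 0.99 + 0.534 + 0.44 + 0.522 + 0.532 + 0.28 + 0.028 = 3.326
R0 > 1, so the population is growing.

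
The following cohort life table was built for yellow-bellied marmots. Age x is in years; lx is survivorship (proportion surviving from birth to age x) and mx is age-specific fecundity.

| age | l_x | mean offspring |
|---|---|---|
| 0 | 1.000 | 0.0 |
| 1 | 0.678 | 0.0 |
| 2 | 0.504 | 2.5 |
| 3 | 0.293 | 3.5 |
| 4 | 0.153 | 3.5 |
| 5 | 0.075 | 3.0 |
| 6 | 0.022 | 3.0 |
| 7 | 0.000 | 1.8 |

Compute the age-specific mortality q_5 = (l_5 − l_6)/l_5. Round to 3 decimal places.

q_5 = (l_5 − l_6) / l_5 = (0.075 − 0.022) / 0.075
     = 0.053 / 0.075 = 0.706667… → 0.707

0.707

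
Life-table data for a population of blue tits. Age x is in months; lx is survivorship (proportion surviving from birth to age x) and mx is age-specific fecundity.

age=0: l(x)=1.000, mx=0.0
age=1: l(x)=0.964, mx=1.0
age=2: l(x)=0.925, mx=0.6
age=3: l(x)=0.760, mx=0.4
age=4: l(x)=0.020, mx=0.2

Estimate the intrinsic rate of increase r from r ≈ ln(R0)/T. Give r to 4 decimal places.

R0 = Σ lx·mx = 0 + 0.964 + 0.555 + 0.304 + 0.004 = 1.827
Σ x·lx·mx = 3.002; T = 3.002/1.827 = 1.64313…
r ≈ ln(R0)/T = ln(1.827)/1.64313… = 0.366785… → 0.3668

0.3668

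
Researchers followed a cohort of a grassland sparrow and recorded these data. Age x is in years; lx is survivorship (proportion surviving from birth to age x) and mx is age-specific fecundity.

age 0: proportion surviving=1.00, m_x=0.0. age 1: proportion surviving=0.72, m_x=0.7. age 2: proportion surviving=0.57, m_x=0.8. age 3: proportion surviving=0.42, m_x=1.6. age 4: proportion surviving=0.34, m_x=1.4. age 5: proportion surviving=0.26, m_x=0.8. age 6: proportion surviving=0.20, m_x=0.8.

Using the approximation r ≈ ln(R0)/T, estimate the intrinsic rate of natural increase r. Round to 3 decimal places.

R0 = Σ lx·mx = 0 + 0.504 + 0.456 + 0.672 + 0.476 + 0.208 + 0.16 = 2.476
Σ x·lx·mx = 7.336; T = 7.336/2.476 = 2.96284…
r ≈ ln(R0)/T = ln(2.476)/2.96284… = 0.306… → 0.306

0.306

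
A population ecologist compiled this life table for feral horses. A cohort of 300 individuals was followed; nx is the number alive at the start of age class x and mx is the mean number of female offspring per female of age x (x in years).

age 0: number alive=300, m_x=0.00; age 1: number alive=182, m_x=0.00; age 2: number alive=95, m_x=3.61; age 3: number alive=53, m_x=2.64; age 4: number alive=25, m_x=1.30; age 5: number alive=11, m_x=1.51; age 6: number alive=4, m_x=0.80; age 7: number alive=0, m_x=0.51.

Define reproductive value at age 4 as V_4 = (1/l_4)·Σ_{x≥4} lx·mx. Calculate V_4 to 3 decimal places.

2.092

lx = nx/n0 = nx/300: 1, 0.60667…, 0.31667…, 0.17667…, 0.08333…, 0.03667…, 0.01333…, 0
lx·mx for x ≥ 4: 0.108333…, 0.055367…, 0.010667…, 0 → sum = 0.174367…
V_4 = 0.174367… / l_4 = 0.174367… / 0.083333… = 2.0924… → 2.092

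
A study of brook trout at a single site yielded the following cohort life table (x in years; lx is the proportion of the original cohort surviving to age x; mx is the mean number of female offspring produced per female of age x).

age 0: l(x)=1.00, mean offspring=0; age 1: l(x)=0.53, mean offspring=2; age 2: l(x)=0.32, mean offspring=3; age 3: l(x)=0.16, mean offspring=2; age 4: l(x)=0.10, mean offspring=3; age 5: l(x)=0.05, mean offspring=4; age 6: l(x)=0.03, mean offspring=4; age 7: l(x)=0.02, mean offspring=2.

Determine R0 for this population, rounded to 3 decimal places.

lx·mx by age: 0, 1.06, 0.96, 0.32, 0.3, 0.2, 0.12, 0.04
R0 = Σ lx·mx = 3 → 3.000

3.000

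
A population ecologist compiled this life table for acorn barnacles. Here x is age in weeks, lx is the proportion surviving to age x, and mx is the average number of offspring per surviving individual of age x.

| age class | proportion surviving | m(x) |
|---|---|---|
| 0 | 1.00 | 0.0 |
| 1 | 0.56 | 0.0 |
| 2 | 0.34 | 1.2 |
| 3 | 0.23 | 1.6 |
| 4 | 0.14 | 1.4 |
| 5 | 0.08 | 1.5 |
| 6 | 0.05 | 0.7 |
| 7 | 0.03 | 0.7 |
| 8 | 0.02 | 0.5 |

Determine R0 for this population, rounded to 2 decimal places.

lx·mx by age: 0, 0, 0.408, 0.368, 0.196, 0.12, 0.035, 0.021, 0.01
R0 = Σ lx·mx = 1.158 → 1.16

1.16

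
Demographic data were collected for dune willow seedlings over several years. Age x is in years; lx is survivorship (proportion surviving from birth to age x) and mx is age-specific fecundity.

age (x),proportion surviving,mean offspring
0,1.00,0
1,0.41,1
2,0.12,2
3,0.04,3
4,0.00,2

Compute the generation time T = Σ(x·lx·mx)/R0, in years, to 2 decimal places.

1.62

lx·mx: 0, 0.41, 0.24, 0.12, 0 → R0 = 0.77
x·lx·mx: 0, 0.41, 0.48, 0.36, 0 → Σ = 1.25
T = 1.25 / 0.77 = 1.623377… → 1.62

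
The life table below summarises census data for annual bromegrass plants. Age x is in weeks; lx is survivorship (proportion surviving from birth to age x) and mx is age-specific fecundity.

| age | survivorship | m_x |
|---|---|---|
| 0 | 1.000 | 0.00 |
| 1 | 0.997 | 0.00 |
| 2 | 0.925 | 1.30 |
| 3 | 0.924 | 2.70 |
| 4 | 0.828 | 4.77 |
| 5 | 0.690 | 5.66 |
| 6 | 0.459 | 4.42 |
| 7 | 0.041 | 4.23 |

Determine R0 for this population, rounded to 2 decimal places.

13.75

lx·mx by age: 0, 0, 1.2025, 2.4948, 3.94956, 3.9054, 2.02878, 0.17343
R0 = Σ lx·mx = 13.75447 → 13.75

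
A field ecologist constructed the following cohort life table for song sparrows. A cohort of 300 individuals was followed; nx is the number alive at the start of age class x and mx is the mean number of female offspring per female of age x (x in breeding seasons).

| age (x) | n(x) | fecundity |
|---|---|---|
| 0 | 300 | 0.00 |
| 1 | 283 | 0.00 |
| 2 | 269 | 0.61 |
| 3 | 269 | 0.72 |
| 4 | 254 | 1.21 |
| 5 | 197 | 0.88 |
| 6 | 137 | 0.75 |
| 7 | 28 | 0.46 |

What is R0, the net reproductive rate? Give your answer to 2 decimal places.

3.18

lx = nx/n0 = nx/300: 1, 0.94333…, 0.89667…, 0.89667…, 0.84667…, 0.65667…, 0.45667…, 0.09333…
lx·mx by age: 0, 0, 0.546967…, 0.6456…, 1.024467…, 0.577867…, 0.3425…, 0.042933…
R0 = Σ lx·mx = 3.180333… → 3.18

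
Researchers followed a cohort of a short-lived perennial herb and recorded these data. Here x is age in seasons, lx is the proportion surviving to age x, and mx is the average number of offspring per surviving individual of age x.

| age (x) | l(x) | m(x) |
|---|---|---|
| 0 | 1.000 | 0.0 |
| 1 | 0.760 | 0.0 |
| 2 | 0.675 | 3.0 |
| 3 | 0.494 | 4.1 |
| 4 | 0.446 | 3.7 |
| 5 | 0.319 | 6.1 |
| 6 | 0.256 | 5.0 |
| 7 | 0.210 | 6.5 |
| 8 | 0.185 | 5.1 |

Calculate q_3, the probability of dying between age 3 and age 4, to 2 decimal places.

q_3 = (l_3 − l_4) / l_3 = (0.494 − 0.446) / 0.494
     = 0.048 / 0.494 = 0.097166… → 0.10

0.10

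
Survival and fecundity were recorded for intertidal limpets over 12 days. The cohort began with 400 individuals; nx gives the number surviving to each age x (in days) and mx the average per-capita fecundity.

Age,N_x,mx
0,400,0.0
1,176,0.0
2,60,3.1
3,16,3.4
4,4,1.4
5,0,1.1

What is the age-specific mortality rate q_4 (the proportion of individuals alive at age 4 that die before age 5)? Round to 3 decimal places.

lx = nx/n0 = nx/400: 1, 0.44, 0.15, 0.04, 0.01, 0
q_4 = (l_4 − l_5) / l_4 = (0.01 − 0) / 0.01
     = 0.01 / 0.01 = 1 → 1.000

1.000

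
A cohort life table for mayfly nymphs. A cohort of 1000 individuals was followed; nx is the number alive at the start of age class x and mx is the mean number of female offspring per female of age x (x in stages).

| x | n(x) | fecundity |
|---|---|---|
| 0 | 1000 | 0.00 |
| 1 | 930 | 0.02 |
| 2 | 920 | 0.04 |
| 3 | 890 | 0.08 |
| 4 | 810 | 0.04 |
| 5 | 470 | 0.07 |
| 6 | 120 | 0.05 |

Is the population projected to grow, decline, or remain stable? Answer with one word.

lx = nx/n0 = nx/1000: 1, 0.93, 0.92, 0.89, 0.81, 0.47, 0.12
R0 = Σ lx·mx = 0 + 0.0186 + 0.0368 + 0.0712 + 0.0324 + 0.0329 + 0.006 = 0.1979
R0 < 1, so the population is declining.

declining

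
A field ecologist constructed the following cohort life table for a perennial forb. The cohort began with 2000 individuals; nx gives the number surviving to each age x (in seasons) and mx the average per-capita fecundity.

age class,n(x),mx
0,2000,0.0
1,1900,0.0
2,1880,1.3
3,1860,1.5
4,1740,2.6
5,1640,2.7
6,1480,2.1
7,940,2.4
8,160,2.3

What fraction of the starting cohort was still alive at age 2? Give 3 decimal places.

0.940

l_2 = n_2/n_0 = 1880/2000 = 0.94 → 0.940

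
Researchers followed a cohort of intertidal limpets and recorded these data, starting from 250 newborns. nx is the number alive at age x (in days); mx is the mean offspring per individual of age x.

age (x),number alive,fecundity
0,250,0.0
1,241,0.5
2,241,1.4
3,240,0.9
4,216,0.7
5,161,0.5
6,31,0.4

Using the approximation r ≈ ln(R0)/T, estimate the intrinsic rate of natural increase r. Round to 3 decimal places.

lx = nx/n0 = nx/250: 1, 0.964, 0.964, 0.96, 0.864, 0.644, 0.124
R0 = Σ lx·mx = 0 + 0.482 + 1.3496 + 0.864 + 0.6048 + 0.322 + 0.0496 = 3.672
Σ x·lx·mx = 10.1; T = 10.1/3.672 = 2.75054…
r ≈ ln(R0)/T = ln(3.672)/2.75054… = 0.4729… → 0.473

0.473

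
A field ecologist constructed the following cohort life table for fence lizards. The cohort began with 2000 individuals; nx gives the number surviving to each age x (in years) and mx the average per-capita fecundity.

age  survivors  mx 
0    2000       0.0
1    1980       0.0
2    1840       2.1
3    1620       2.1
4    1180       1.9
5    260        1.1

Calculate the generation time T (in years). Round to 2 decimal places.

lx = nx/n0 = nx/2000: 1, 0.99, 0.92, 0.81, 0.59, 0.13
lx·mx: 0, 0, 1.932, 1.701, 1.121, 0.143 → R0 = 4.897
x·lx·mx: 0, 0, 3.864, 5.103, 4.484, 0.715 → Σ = 14.166
T = 14.166 / 4.897 = 2.892792… → 2.89

2.89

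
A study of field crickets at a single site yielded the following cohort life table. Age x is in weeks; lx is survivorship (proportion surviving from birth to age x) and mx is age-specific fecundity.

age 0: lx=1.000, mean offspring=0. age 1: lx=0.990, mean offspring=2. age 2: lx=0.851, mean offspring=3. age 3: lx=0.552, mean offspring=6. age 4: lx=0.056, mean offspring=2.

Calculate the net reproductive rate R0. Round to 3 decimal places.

lx·mx by age: 0, 1.98, 2.553, 3.312, 0.112
R0 = Σ lx·mx = 7.957 → 7.957

7.957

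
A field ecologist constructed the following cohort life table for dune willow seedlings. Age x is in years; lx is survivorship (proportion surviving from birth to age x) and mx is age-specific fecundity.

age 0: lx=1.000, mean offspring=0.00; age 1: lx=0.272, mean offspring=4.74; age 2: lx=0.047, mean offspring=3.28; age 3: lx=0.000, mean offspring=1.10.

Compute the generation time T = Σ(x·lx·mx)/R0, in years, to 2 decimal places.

lx·mx: 0, 1.28928, 0.15416, 0 → R0 = 1.44344
x·lx·mx: 0, 1.28928, 0.30832, 0 → Σ = 1.5976
T = 1.5976 / 1.44344 = 1.1068… → 1.11

1.11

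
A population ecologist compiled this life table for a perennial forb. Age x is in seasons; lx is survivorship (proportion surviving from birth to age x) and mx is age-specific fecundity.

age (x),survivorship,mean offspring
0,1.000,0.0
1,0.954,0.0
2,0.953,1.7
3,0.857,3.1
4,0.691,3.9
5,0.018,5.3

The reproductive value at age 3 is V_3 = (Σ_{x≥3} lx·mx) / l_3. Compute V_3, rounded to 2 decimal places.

lx·mx for x ≥ 3: 2.6567, 2.6949, 0.0954 → sum = 5.447
V_3 = 5.447 / l_3 = 5.447 / 0.857 = 6.355893… → 6.36

6.36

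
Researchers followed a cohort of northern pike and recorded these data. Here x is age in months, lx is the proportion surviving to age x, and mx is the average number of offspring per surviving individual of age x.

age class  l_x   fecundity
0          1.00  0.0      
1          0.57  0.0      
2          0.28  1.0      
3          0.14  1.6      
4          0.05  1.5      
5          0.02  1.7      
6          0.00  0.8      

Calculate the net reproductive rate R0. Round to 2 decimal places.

0.61

lx·mx by age: 0, 0, 0.28, 0.224, 0.075, 0.034, 0
R0 = Σ lx·mx = 0.613 → 0.61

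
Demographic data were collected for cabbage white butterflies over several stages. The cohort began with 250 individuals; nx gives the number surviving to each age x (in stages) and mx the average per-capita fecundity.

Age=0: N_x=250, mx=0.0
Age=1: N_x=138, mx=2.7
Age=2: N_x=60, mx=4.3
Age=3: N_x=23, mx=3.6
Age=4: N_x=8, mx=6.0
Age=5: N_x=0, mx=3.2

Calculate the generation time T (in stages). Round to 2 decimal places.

1.75

lx = nx/n0 = nx/250: 1, 0.552, 0.24, 0.092, 0.032, 0
lx·mx: 0, 1.4904, 1.032, 0.3312, 0.192, 0 → R0 = 3.0456
x·lx·mx: 0, 1.4904, 2.064, 0.9936, 0.768, 0 → Σ = 5.316
T = 5.316 / 3.0456 = 1.745469… → 1.75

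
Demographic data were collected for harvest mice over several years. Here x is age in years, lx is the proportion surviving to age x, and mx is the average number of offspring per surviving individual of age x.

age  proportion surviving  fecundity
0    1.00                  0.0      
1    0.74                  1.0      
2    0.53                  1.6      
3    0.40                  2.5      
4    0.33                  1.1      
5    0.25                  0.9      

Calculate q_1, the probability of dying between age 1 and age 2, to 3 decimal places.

0.284

q_1 = (l_1 − l_2) / l_1 = (0.74 − 0.53) / 0.74
     = 0.21 / 0.74 = 0.283784… → 0.284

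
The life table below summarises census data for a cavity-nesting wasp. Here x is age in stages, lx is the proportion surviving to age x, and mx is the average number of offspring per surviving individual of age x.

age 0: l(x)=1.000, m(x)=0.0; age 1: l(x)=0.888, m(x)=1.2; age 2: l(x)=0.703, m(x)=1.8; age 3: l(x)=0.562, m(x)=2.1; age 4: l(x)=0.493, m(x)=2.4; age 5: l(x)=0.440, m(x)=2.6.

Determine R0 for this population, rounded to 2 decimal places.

lx·mx by age: 0, 1.0656, 1.2654, 1.1802, 1.1832, 1.144
R0 = Σ lx·mx = 5.8384 → 5.84

5.84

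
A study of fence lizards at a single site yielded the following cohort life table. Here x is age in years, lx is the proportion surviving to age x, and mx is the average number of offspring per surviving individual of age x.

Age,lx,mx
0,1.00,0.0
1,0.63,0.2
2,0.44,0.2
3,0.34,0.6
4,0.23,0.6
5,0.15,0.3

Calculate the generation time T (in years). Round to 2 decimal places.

lx·mx: 0, 0.126, 0.088, 0.204, 0.138, 0.045 → R0 = 0.601
x·lx·mx: 0, 0.126, 0.176, 0.612, 0.552, 0.225 → Σ = 1.691
T = 1.691 / 0.601 = 2.813644… → 2.81

2.81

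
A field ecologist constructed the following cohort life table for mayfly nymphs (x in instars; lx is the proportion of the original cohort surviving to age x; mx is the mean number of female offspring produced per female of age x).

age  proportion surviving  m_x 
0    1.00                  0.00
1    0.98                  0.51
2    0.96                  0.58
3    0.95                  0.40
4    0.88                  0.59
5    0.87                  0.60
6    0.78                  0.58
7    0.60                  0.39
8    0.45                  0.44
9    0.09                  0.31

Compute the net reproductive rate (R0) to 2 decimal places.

3.39

lx·mx by age: 0, 0.4998, 0.5568, 0.38, 0.5192, 0.522, 0.4524, 0.234, 0.198, 0.0279
R0 = Σ lx·mx = 3.3901 → 3.39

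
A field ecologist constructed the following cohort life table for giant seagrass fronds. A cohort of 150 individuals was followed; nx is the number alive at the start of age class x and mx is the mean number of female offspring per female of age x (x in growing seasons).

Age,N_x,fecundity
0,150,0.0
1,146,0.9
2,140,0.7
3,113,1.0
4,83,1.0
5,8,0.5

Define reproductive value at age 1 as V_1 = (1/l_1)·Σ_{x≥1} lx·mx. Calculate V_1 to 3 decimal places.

lx = nx/n0 = nx/150: 1, 0.97333…, 0.93333…, 0.75333…, 0.55333…, 0.05333…
lx·mx for x ≥ 1: 0.876…, 0.653333…, 0.753333…, 0.553333…, 0.026667… → sum = 2.862667…
V_1 = 2.862667… / l_1 = 2.862667… / 0.973333… = 2.941096… → 2.941

2.941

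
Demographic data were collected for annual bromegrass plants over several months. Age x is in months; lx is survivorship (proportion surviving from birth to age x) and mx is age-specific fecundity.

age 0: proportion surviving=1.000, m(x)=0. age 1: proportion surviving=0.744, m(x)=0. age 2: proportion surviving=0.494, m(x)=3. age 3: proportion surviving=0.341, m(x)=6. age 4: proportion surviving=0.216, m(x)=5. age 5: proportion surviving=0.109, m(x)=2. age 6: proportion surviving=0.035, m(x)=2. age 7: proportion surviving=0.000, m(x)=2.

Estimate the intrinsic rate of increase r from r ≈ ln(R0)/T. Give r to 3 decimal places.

R0 = Σ lx·mx = 0 + 0 + 1.482 + 2.046 + 1.08 + 0.218 + 0.07 + 0 = 4.896
Σ x·lx·mx = 14.932; T = 14.932/4.896 = 3.04984…
r ≈ ln(R0)/T = ln(4.896)/3.04984… = 0.52082… → 0.521

0.521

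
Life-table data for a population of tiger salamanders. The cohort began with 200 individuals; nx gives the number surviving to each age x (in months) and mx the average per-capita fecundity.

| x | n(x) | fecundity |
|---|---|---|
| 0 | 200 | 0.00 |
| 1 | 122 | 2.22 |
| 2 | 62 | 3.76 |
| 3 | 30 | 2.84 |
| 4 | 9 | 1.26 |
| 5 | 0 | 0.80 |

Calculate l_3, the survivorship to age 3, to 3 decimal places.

l_3 = n_3/n_0 = 30/200 = 0.15 → 0.150

0.150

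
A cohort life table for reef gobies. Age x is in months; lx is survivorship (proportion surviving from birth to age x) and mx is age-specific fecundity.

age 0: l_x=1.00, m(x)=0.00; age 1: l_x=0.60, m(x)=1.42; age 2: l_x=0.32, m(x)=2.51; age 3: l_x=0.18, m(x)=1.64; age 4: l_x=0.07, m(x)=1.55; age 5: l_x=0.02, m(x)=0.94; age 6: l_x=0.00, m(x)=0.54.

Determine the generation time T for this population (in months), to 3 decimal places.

lx·mx: 0, 0.852, 0.8032, 0.2952, 0.1085, 0.0188, 0 → R0 = 2.0777
x·lx·mx: 0, 0.852, 1.6064, 0.8856, 0.434, 0.094, 0 → Σ = 3.872
T = 3.872 / 2.0777 = 1.863599… → 1.864

1.864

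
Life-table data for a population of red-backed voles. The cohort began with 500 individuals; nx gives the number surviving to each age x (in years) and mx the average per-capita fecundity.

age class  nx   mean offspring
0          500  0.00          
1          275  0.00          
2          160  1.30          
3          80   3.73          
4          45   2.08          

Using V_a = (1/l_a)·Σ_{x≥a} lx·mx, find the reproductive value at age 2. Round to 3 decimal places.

3.750

lx = nx/n0 = nx/500: 1, 0.55, 0.32, 0.16, 0.09
lx·mx for x ≥ 2: 0.416, 0.5968, 0.1872 → sum = 1.2
V_2 = 1.2 / l_2 = 1.2 / 0.32 = 3.75 → 3.750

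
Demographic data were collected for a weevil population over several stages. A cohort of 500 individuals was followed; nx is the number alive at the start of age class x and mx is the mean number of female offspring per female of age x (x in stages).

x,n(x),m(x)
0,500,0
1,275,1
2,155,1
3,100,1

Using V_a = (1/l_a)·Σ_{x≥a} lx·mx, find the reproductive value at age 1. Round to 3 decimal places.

1.927

lx = nx/n0 = nx/500: 1, 0.55, 0.31, 0.2
lx·mx for x ≥ 1: 0.55, 0.31, 0.2 → sum = 1.06
V_1 = 1.06 / l_1 = 1.06 / 0.55 = 1.927273… → 1.927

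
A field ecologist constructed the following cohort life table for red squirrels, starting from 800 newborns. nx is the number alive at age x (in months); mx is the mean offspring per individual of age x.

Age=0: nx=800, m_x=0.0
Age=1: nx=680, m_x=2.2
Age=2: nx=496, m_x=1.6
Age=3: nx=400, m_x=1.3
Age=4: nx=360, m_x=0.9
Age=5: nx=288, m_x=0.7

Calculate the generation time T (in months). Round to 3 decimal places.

lx = nx/n0 = nx/800: 1, 0.85, 0.62, 0.5, 0.45, 0.36
lx·mx: 0, 1.87, 0.992, 0.65, 0.405, 0.252 → R0 = 4.169
x·lx·mx: 0, 1.87, 1.984, 1.95, 1.62, 1.26 → Σ = 8.684
T = 8.684 / 4.169 = 2.082994… → 2.083

2.083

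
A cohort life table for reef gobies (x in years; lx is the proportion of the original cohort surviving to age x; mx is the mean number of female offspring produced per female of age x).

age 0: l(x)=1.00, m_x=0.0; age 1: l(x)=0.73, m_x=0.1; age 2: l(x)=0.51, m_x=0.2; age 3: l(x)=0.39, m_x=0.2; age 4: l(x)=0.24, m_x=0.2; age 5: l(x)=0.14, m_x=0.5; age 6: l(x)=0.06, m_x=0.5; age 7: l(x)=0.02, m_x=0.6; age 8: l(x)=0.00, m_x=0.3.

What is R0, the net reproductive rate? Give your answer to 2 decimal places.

lx·mx by age: 0, 0.073, 0.102, 0.078, 0.048, 0.07, 0.03, 0.012, 0
R0 = Σ lx·mx = 0.413 → 0.41

0.41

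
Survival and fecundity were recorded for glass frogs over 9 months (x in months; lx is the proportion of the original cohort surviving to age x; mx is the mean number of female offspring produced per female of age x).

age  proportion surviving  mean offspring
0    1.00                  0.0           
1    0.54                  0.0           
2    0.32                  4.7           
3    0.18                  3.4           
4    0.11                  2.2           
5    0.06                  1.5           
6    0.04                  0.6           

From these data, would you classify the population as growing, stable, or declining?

R0 = Σ lx·mx = 0 + 0 + 1.504 + 0.612 + 0.242 + 0.09 + 0.024 = 2.472
R0 > 1, so the population is growing.

growing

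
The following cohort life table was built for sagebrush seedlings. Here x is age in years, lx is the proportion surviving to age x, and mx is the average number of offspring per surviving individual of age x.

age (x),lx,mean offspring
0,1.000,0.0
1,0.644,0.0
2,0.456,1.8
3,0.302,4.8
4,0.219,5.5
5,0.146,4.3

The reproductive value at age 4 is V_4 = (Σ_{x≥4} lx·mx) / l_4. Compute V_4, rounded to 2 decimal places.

lx·mx for x ≥ 4: 1.2045, 0.6278 → sum = 1.8323
V_4 = 1.8323 / l_4 = 1.8323 / 0.219 = 8.366667… → 8.37

8.37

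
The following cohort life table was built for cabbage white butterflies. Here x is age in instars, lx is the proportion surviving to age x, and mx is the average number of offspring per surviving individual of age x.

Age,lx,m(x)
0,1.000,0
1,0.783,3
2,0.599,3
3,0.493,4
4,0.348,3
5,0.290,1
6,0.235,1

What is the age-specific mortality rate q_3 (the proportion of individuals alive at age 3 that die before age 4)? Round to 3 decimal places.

q_3 = (l_3 − l_4) / l_3 = (0.493 − 0.348) / 0.493
     = 0.145 / 0.493 = 0.294118… → 0.294

0.294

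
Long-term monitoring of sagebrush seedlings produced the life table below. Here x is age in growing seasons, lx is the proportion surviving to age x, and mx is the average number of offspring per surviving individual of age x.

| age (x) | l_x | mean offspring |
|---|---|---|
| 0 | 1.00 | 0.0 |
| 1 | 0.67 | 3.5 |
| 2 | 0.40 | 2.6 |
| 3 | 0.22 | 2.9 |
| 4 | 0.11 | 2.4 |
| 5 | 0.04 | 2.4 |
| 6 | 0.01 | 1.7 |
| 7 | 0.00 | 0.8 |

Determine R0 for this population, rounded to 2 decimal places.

lx·mx by age: 0, 2.345, 1.04, 0.638, 0.264, 0.096, 0.017, 0
R0 = Σ lx·mx = 4.4 → 4.40

4.40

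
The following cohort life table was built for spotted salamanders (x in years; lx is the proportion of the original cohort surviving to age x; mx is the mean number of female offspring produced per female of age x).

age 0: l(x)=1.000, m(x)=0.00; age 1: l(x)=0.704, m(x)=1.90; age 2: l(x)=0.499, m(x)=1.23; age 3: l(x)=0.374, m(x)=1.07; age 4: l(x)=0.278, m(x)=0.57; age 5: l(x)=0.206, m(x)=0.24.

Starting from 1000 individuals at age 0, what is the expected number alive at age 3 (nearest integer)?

374

Expected survivors = N0 · l_3 = 1000 × 0.374 = 374 → 374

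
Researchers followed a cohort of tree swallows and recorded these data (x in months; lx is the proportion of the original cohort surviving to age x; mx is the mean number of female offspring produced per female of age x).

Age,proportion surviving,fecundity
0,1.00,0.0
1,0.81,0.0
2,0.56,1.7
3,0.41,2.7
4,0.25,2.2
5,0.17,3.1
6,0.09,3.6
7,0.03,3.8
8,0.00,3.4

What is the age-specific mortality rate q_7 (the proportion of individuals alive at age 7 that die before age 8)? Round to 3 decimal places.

1.000

q_7 = (l_7 − l_8) / l_7 = (0.03 − 0) / 0.03
     = 0.03 / 0.03 = 1 → 1.000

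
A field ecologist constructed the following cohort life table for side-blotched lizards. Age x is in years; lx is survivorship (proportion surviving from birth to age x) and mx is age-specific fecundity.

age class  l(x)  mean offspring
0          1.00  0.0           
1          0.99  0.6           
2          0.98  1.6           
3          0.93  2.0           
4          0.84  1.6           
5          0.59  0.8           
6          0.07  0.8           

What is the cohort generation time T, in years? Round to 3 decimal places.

2.949

lx·mx: 0, 0.594, 1.568, 1.86, 1.344, 0.472, 0.056 → R0 = 5.894
x·lx·mx: 0, 0.594, 3.136, 5.58, 5.376, 2.36, 0.336 → Σ = 17.382
T = 17.382 / 5.894 = 2.949101… → 2.949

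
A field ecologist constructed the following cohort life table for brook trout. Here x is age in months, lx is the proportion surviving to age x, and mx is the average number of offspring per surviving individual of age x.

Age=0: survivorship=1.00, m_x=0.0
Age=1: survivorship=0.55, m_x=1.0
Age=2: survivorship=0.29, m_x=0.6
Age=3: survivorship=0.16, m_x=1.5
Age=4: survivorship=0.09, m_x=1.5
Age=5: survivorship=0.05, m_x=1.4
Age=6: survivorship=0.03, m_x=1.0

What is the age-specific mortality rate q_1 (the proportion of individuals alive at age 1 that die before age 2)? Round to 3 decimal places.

0.473

q_1 = (l_1 − l_2) / l_1 = (0.55 − 0.29) / 0.55
     = 0.26 / 0.55 = 0.472727… → 0.473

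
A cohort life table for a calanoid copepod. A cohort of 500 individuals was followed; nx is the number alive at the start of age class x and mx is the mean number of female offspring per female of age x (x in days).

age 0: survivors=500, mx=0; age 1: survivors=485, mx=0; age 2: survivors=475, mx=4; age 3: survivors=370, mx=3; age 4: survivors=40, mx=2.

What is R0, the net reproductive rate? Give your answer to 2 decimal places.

lx = nx/n0 = nx/500: 1, 0.97, 0.95, 0.74, 0.08
lx·mx by age: 0, 0, 3.8, 2.22, 0.16
R0 = Σ lx·mx = 6.18 → 6.18

6.18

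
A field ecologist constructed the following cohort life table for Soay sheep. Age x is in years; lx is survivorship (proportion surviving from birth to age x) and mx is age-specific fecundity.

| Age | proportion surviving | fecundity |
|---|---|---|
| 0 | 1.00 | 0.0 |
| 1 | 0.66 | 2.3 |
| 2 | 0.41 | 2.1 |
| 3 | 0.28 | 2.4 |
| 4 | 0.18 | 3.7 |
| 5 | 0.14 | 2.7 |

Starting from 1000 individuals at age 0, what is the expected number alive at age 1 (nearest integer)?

Expected survivors = N0 · l_1 = 1000 × 0.66 = 660 → 660

660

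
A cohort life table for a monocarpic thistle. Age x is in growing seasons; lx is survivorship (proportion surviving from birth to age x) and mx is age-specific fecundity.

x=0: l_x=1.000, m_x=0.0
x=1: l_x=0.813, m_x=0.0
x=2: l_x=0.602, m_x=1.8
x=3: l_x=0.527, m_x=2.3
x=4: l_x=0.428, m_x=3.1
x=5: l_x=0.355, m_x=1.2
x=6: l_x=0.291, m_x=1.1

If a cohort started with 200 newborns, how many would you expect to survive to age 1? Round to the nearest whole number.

163

Expected survivors = N0 · l_1 = 200 × 0.813 = 162.6 → 163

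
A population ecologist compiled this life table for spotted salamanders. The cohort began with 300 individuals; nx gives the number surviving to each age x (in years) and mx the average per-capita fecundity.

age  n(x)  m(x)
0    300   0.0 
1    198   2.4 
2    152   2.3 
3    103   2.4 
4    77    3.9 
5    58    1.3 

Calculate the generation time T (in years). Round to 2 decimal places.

lx = nx/n0 = nx/300: 1, 0.66, 0.50667…, 0.34333…, 0.25667…, 0.19333…
lx·mx: 0, 1.584, 1.165333…, 0.824…, 1.001…, 0.251333… → R0 = 4.825667…
x·lx·mx: 0, 1.584, 2.330667…, 2.472…, 4.004…, 1.256667… → Σ = 11.647333…
T = 11.647333… / 4.825667… = 2.413622… → 2.41

2.41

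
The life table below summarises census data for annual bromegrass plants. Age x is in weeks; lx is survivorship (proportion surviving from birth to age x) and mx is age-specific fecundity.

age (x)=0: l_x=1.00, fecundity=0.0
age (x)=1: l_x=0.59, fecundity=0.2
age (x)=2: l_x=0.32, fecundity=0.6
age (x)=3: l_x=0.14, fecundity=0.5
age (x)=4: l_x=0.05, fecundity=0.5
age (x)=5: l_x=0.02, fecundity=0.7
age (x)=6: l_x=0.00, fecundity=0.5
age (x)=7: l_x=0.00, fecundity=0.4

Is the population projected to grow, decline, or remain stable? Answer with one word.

R0 = Σ lx·mx = 0 + 0.118 + 0.192 + 0.07 + 0.025 + 0.014 + 0 + 0 = 0.419
R0 < 1, so the population is declining.

declining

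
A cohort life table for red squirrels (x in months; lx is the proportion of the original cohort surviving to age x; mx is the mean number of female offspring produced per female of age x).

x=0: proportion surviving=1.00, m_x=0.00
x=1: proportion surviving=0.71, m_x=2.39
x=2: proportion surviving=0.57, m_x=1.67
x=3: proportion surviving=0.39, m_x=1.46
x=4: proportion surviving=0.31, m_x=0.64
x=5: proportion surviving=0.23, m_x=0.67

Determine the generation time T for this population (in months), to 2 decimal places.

1.92

lx·mx: 0, 1.6969, 0.9519, 0.5694, 0.1984, 0.1541 → R0 = 3.5707
x·lx·mx: 0, 1.6969, 1.9038, 1.7082, 0.7936, 0.7705 → Σ = 6.873
T = 6.873 / 3.5707 = 1.924833… → 1.92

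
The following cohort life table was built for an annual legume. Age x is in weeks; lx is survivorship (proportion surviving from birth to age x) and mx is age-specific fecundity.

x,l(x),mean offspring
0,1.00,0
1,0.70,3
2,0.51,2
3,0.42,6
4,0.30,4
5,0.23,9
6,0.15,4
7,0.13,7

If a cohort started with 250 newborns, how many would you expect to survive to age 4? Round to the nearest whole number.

75

Expected survivors = N0 · l_4 = 250 × 0.30 = 75 → 75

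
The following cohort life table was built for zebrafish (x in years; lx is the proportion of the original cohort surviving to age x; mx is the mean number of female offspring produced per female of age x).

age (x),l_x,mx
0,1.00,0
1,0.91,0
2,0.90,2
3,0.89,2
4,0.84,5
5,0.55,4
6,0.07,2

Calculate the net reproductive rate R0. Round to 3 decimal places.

lx·mx by age: 0, 0, 1.8, 1.78, 4.2, 2.2, 0.14
R0 = Σ lx·mx = 10.12 → 10.120

10.120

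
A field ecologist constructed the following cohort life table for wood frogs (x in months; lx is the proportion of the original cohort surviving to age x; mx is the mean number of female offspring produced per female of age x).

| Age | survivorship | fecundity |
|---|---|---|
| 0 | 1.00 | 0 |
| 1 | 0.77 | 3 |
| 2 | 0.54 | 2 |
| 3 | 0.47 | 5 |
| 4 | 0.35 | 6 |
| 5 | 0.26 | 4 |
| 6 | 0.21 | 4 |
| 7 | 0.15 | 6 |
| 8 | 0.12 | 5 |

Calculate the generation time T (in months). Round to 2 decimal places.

lx·mx: 0, 2.31, 1.08, 2.35, 2.1, 1.04, 0.84, 0.9, 0.6 → R0 = 11.22
x·lx·mx: 0, 2.31, 2.16, 7.05, 8.4, 5.2, 5.04, 6.3, 4.8 → Σ = 41.26
T = 41.26 / 11.22 = 3.677362… → 3.68

3.68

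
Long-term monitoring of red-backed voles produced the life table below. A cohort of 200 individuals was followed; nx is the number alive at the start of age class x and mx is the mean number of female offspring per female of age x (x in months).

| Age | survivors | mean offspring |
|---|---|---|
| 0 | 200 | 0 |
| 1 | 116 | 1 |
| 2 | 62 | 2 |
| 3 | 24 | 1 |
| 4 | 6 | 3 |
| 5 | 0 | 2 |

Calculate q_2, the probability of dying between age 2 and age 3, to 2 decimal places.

0.61

lx = nx/n0 = nx/200: 1, 0.58, 0.31, 0.12, 0.03, 0
q_2 = (l_2 − l_3) / l_2 = (0.31 − 0.12) / 0.31
     = 0.19 / 0.31 = 0.612903… → 0.61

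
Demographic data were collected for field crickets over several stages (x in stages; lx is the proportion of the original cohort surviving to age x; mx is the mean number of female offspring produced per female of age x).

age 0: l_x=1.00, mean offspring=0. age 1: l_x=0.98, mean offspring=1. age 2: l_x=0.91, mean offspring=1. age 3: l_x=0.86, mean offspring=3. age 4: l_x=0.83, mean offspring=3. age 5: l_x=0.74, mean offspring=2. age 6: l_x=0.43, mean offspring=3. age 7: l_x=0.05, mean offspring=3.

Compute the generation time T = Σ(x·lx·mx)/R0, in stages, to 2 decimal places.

3.71

lx·mx: 0, 0.98, 0.91, 2.58, 2.49, 1.48, 1.29, 0.15 → R0 = 9.88
x·lx·mx: 0, 0.98, 1.82, 7.74, 9.96, 7.4, 7.74, 1.05 → Σ = 36.69
T = 36.69 / 9.88 = 3.713563… → 3.71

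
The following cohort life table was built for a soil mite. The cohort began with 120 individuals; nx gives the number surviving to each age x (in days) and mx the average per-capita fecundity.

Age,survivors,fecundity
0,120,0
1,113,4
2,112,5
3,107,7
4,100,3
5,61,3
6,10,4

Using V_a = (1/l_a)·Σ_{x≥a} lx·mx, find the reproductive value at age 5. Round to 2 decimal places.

lx = nx/n0 = nx/120: 1, 0.94167…, 0.93333…, 0.89167…, 0.83333…, 0.50833…, 0.08333…
lx·mx for x ≥ 5: 1.525…, 0.333333… → sum = 1.858333…
V_5 = 1.858333… / l_5 = 1.858333… / 0.508333… = 3.655738… → 3.66

3.66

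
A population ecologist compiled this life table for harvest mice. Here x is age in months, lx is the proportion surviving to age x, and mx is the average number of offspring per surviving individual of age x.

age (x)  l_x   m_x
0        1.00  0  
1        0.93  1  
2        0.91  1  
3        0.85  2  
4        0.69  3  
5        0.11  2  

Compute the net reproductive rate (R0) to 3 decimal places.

5.830

lx·mx by age: 0, 0.93, 0.91, 1.7, 2.07, 0.22
R0 = Σ lx·mx = 5.83 → 5.830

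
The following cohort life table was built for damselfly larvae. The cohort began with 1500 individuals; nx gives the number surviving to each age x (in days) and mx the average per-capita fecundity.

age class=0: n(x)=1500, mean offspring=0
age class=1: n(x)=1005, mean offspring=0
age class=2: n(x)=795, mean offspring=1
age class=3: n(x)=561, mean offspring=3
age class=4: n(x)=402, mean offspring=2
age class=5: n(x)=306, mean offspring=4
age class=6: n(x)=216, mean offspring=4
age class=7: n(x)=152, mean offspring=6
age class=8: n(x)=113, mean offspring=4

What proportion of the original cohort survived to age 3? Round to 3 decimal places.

l_3 = n_3/n_0 = 561/1500 = 0.374 → 0.374

0.374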